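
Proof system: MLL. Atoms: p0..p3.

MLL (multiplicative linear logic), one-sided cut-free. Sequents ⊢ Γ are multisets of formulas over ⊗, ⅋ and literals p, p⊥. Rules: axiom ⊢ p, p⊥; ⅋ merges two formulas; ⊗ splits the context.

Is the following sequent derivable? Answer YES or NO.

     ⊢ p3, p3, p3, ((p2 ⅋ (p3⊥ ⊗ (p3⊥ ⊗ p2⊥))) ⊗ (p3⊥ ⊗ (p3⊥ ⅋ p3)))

Derivation trace:
[⊗]  ⊢ p3, p3, p3, ((p2 ⅋ (p3⊥ ⊗ (p3⊥ ⊗ p2⊥))) ⊗ (p3⊥ ⊗ (p3⊥ ⅋ p3)))
  [⅋]  ⊢ p3, p3, (p2 ⅋ (p3⊥ ⊗ (p3⊥ ⊗ p2⊥)))
    [⊗]  ⊢ p3, p3, p2, (p3⊥ ⊗ (p3⊥ ⊗ p2⊥))
      [Ax]  ⊢ p3, p3⊥
      [⊗]  ⊢ p3, p2, (p3⊥ ⊗ p2⊥)
        [Ax]  ⊢ p3, p3⊥
        [Ax]  ⊢ p2, p2⊥
  [⊗]  ⊢ p3, (p3⊥ ⊗ (p3⊥ ⅋ p3))
    [Ax]  ⊢ p3, p3⊥
    [⅋]  ⊢ (p3⊥ ⅋ p3)
      [Ax]  ⊢ p3, p3⊥

Result: YES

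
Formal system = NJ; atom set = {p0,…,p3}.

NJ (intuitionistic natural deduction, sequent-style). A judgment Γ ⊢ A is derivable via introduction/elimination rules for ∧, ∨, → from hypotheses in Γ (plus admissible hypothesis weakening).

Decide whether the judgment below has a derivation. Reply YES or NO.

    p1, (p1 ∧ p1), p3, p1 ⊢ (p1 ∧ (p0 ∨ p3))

Derivation (root first):
[Wk] p1, (p1 ∧ p1), p3, p1 ⊢ (p1 ∧ (p0 ∨ p3))
  [∧I] p1, (p1 ∧ p1), p3 ⊢ (p1 ∧ (p0 ∨ p3))
    [Wk] p1, (p1 ∧ p1) ⊢ p1
      [Ax] p1 ⊢ p1
    [∨I₂] p3 ⊢ (p0 ∨ p3)
      [Ax] p3 ⊢ p3

Result: YES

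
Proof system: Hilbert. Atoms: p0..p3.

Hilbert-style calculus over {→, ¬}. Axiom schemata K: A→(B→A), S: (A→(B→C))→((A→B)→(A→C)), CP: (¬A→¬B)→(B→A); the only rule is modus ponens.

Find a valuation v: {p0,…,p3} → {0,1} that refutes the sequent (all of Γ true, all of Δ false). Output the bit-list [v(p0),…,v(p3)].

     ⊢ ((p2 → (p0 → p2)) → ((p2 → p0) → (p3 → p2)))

Enumerate valuations to refute Γ ⊢ Δ:
  v=0000: Γ:[] Δ:[((p2 → (p0 → p2)) → ((p2 → p0) → (p3 → p2)))=T] refutes=False
  v=0001: Γ:[] Δ:[((p2 → (p0 → p2)) → ((p2 → p0) → (p3 → p2)))=F] refutes=True  ← countermodel

Result: [0, 0, 0, 1]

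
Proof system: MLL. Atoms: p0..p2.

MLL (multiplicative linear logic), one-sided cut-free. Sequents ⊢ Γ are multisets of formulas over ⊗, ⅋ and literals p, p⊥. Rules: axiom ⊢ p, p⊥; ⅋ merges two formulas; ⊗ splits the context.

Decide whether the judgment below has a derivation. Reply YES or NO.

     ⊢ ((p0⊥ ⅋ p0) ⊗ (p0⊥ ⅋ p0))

Proof tree:
[⊗]  ⊢ ((p0⊥ ⅋ p0) ⊗ (p0⊥ ⅋ p0))
  [⅋]  ⊢ (p0⊥ ⅋ p0)
    [Ax]  ⊢ p0, p0⊥
  [⅋]  ⊢ (p0⊥ ⅋ p0)
    [Ax]  ⊢ p0, p0⊥

Result: YES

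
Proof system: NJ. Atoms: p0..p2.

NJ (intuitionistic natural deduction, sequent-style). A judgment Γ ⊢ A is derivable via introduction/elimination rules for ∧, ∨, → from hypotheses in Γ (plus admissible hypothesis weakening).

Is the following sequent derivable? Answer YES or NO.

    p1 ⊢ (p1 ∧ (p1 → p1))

Derivation (root first):
[∧I] p1 ⊢ (p1 ∧ (p1 → p1))
  [Ax] p1 ⊢ p1
  [→I]  ⊢ (p1 → p1)
    [Ax] p1 ⊢ p1

Result: YES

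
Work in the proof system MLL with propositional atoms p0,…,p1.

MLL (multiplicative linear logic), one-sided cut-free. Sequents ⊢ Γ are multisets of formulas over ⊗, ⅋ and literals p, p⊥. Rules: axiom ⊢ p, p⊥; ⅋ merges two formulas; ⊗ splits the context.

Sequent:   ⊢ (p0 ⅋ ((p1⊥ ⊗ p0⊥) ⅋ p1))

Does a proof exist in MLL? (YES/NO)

Proof tree:
[⅋]  ⊢ (p0 ⅋ ((p1⊥ ⊗ p0⊥) ⅋ p1))
  [⅋]  ⊢ p0, ((p1⊥ ⊗ p0⊥) ⅋ p1)
    [⊗]  ⊢ p1, p0, (p1⊥ ⊗ p0⊥)
      [Ax]  ⊢ p1, p1⊥
      [Ax]  ⊢ p0, p0⊥

Result: YES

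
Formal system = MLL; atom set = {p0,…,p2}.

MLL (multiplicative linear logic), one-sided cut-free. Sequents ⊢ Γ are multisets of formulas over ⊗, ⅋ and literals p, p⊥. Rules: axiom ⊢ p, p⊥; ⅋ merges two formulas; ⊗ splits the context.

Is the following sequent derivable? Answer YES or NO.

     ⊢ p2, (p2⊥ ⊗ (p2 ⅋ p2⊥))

Derivation (root first):
[⊗]  ⊢ p2, (p2⊥ ⊗ (p2 ⅋ p2⊥))
  [Ax]  ⊢ p2, p2⊥
  [⅋]  ⊢ (p2 ⅋ p2⊥)
    [Ax]  ⊢ p2, p2⊥

Result: YES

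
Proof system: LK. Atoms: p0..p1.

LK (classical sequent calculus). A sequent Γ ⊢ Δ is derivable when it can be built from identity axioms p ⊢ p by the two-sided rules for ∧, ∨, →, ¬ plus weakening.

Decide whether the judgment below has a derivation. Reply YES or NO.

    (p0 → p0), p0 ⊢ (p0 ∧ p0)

Derivation (root first):
[∧R] (p0 → p0), p0 ⊢ (p0 ∧ p0)
  [Ax] p0 ⊢ p0
  [→L] p0, (p0 → p0) ⊢ p0
    [Ax] p0 ⊢ p0
    [Ax] p0 ⊢ p0

Result: YES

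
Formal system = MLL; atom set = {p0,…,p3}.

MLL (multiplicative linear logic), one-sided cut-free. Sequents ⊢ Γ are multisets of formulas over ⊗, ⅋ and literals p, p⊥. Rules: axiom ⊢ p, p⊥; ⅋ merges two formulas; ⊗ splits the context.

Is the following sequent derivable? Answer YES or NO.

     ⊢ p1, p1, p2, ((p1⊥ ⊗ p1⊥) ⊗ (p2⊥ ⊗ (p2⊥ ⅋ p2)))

Proof tree:
[⊗]  ⊢ p1, p1, p2, ((p1⊥ ⊗ p1⊥) ⊗ (p2⊥ ⊗ (p2⊥ ⅋ p2)))
  [⊗]  ⊢ p1, p1, (p1⊥ ⊗ p1⊥)
    [Ax]  ⊢ p1, p1⊥
    [Ax]  ⊢ p1, p1⊥
  [⊗]  ⊢ p2, (p2⊥ ⊗ (p2⊥ ⅋ p2))
    [Ax]  ⊢ p2, p2⊥
    [⅋]  ⊢ (p2⊥ ⅋ p2)
      [Ax]  ⊢ p2, p2⊥

Result: YES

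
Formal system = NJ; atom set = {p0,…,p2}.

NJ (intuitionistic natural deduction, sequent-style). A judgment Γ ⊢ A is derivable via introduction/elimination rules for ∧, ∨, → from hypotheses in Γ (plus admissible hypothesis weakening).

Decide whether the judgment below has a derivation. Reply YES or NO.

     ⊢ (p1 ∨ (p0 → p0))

Derivation trace:
[∨I₂]  ⊢ (p1 ∨ (p0 → p0))
  [→I]  ⊢ (p0 → p0)
    [Ax] p0 ⊢ p0

Result: YES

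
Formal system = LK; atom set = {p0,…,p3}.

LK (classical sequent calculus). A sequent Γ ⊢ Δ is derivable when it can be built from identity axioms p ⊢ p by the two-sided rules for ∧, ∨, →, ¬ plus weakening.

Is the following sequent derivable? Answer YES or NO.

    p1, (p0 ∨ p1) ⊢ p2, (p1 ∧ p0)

Search for a countermodel by truth-table:
  v=0000: Γ:[p1=F, (p0 ∨ p1)=F] Δ:[p2=F, (p1 ∧ p0)=F] refutes=False
  v=0001: Γ:[p1=F, (p0 ∨ p1)=F] Δ:[p2=F, (p1 ∧ p0)=F] refutes=False
  v=0010: Γ:[p1=F, (p0 ∨ p1)=F] Δ:[p2=T, (p1 ∧ p0)=F] refutes=False
  v=0011: Γ:[p1=F, (p0 ∨ p1)=F] Δ:[p2=T, (p1 ∧ p0)=F] refutes=False
  v=0100: Γ:[p1=T, (p0 ∨ p1)=T] Δ:[p2=F, (p1 ∧ p0)=F] refutes=True  ← countermodel

Result: NO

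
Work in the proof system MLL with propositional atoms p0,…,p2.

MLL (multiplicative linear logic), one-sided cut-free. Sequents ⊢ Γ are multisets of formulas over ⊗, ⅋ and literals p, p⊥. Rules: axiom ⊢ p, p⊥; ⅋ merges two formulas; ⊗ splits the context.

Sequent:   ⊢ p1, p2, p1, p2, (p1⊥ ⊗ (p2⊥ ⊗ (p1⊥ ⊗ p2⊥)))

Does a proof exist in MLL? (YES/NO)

Derivation trace:
[⊗]  ⊢ p1, p2, p1, p2, (p1⊥ ⊗ (p2⊥ ⊗ (p1⊥ ⊗ p2⊥)))
  [Ax]  ⊢ p1, p1⊥
  [⊗]  ⊢ p2, p1, p2, (p2⊥ ⊗ (p1⊥ ⊗ p2⊥))
    [Ax]  ⊢ p2, p2⊥
    [⊗]  ⊢ p1, p2, (p1⊥ ⊗ p2⊥)
      [Ax]  ⊢ p1, p1⊥
      [Ax]  ⊢ p2, p2⊥

Result: YES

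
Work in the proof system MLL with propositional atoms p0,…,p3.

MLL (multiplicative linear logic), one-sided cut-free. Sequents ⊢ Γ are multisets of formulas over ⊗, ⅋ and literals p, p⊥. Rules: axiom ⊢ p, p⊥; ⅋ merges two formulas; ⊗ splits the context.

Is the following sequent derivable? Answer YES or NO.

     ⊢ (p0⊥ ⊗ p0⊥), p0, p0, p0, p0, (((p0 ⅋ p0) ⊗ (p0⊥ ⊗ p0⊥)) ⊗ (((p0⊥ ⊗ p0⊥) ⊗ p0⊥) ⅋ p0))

Derivation trace:
[⊗]  ⊢ (p0⊥ ⊗ p0⊥), p0, p0, p0, p0, (((p0 ⅋ p0) ⊗ (p0⊥ ⊗ p0⊥)) ⊗ (((p0⊥ ⊗ p0⊥) ⊗ p0⊥) ⅋ p0))
  [⊗]  ⊢ (p0⊥ ⊗ p0⊥), p0, p0, ((p0 ⅋ p0) ⊗ (p0⊥ ⊗ p0⊥))
    [⅋]  ⊢ (p0⊥ ⊗ p0⊥), (p0 ⅋ p0)
      [⊗]  ⊢ p0, p0, (p0⊥ ⊗ p0⊥)
        [Ax]  ⊢ p0, p0⊥
        [Ax]  ⊢ p0, p0⊥
    [⊗]  ⊢ p0, p0, (p0⊥ ⊗ p0⊥)
      [Ax]  ⊢ p0, p0⊥
      [Ax]  ⊢ p0, p0⊥
  [⅋]  ⊢ p0, p0, (((p0⊥ ⊗ p0⊥) ⊗ p0⊥) ⅋ p0)
    [⊗]  ⊢ p0, p0, p0, ((p0⊥ ⊗ p0⊥) ⊗ p0⊥)
      [⊗]  ⊢ p0, p0, (p0⊥ ⊗ p0⊥)
        [Ax]  ⊢ p0, p0⊥
        [Ax]  ⊢ p0, p0⊥
      [Ax]  ⊢ p0, p0⊥

Result: YES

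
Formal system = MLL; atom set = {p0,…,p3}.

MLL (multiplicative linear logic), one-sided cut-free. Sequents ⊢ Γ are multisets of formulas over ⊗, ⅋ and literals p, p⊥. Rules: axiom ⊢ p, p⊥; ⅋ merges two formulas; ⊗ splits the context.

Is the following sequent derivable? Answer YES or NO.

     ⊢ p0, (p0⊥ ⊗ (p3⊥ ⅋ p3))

Proof tree:
[⊗]  ⊢ p0, (p0⊥ ⊗ (p3⊥ ⅋ p3))
  [Ax]  ⊢ p0, p0⊥
  [⅋]  ⊢ (p3⊥ ⅋ p3)
    [Ax]  ⊢ p3, p3⊥

Result: YES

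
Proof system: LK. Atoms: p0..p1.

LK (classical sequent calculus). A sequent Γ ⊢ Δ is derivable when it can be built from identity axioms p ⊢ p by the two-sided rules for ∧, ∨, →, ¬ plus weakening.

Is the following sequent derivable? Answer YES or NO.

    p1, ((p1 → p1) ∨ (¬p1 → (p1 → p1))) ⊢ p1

Derivation (root first):
[∨L] p1, ((p1 → p1) ∨ (¬p1 → (p1 → p1))) ⊢ p1
  [→L] p1, (p1 → p1) ⊢ p1
    [Ax] p1 ⊢ p1
    [Ax] p1 ⊢ p1
  [→L] p1, (¬p1 → (p1 → p1)) ⊢ p1
    [¬R]  ⊢ p1, ¬p1
      [Ax] p1 ⊢ p1
    [→L] p1, (p1 → p1) ⊢ p1
      [Ax] p1 ⊢ p1
      [Ax] p1 ⊢ p1

Result: YES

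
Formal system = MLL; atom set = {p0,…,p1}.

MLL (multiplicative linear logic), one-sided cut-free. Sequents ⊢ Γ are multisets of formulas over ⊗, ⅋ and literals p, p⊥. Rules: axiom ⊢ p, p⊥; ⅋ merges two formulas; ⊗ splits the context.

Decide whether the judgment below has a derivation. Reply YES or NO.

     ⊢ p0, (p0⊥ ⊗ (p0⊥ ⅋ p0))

Proof tree:
[⊗]  ⊢ p0, (p0⊥ ⊗ (p0⊥ ⅋ p0))
  [Ax]  ⊢ p0, p0⊥
  [⅋]  ⊢ (p0⊥ ⅋ p0)
    [Ax]  ⊢ p0, p0⊥

Result: YES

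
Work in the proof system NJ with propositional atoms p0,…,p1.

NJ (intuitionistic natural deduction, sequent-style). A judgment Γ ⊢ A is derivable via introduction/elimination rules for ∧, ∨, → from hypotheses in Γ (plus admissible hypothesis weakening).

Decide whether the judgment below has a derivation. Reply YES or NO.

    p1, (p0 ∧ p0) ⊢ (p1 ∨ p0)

Derivation (root first):
[Wk] p1, (p0 ∧ p0) ⊢ (p1 ∨ p0)
  [∨I₁] p1 ⊢ (p1 ∨ p0)
    [Ax] p1 ⊢ p1

Result: YES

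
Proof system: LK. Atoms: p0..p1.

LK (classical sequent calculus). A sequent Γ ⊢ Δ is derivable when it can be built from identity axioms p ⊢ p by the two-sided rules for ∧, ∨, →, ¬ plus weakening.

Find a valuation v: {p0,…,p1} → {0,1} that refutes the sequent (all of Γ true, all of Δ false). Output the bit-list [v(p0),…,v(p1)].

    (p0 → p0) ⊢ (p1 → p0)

Truth-table refutation:
  v=00: Γ:[(p0 → p0)=T] Δ:[(p1 → p0)=T] refutes=False
  v=01: Γ:[(p0 → p0)=T] Δ:[(p1 → p0)=F] refutes=True  ← countermodel

Result: [0, 1]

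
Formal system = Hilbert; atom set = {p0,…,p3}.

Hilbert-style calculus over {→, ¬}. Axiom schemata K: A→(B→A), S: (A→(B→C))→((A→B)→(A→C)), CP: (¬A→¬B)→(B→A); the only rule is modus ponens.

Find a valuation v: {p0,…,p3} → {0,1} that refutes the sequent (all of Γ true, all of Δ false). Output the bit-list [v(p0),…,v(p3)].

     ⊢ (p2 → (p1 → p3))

Search for a countermodel by truth-table:
  v=0000: Γ:[] Δ:[(p2 → (p1 → p3))=T] refutes=False
  v=0001: Γ:[] Δ:[(p2 → (p1 → p3))=T] refutes=False
  v=0010: Γ:[] Δ:[(p2 → (p1 → p3))=T] refutes=False
  v=0011: Γ:[] Δ:[(p2 → (p1 → p3))=T] refutes=False
  v=0100: Γ:[] Δ:[(p2 → (p1 → p3))=T] refutes=False
  v=0101: Γ:[] Δ:[(p2 → (p1 → p3))=T] refutes=False
  v=0110: Γ:[] Δ:[(p2 → (p1 → p3))=F] refutes=True  ← countermodel

Result: [0, 1, 1, 0]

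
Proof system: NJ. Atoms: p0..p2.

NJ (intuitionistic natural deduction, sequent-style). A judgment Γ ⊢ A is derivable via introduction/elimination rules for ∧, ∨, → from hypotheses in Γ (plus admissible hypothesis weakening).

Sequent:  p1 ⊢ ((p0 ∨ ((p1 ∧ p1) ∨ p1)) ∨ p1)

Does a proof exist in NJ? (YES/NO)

Derivation (root first):
[∨I₁] p1 ⊢ ((p0 ∨ ((p1 ∧ p1) ∨ p1)) ∨ p1)
  [∨I₂] p1 ⊢ (p0 ∨ ((p1 ∧ p1) ∨ p1))
    [∨I₁] p1 ⊢ ((p1 ∧ p1) ∨ p1)
      [∧I] p1 ⊢ (p1 ∧ p1)
        [Ax] p1 ⊢ p1
        [Ax] p1 ⊢ p1

Result: YES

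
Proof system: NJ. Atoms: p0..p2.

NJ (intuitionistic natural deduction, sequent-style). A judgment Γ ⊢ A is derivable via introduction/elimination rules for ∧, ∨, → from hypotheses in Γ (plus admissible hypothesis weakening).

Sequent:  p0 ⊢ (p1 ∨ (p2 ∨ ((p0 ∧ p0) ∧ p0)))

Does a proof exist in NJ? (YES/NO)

Derivation (root first):
[∨I₂] p0 ⊢ (p1 ∨ (p2 ∨ ((p0 ∧ p0) ∧ p0)))
  [∨I₂] p0 ⊢ (p2 ∨ ((p0 ∧ p0) ∧ p0))
    [∧I] p0 ⊢ ((p0 ∧ p0) ∧ p0)
      [∧I] p0 ⊢ (p0 ∧ p0)
        [Ax] p0 ⊢ p0
        [Ax] p0 ⊢ p0
      [Ax] p0 ⊢ p0

Result: YES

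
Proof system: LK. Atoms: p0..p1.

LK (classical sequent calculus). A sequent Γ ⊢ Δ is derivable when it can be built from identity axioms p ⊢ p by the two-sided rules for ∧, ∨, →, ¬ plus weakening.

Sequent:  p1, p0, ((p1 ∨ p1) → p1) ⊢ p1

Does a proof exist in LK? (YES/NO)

Derivation trace:
[→L] p1, p0, ((p1 ∨ p1) → p1) ⊢ p1
  [∨R] p1, p0 ⊢ (p1 ∨ p1)
    [WL] p1, p0 ⊢ p1, p1
      [WR] p1 ⊢ p1, p1
        [Ax] p1 ⊢ p1
  [WR] p1 ⊢ p1, p1
    [Ax] p1 ⊢ p1

Result: YES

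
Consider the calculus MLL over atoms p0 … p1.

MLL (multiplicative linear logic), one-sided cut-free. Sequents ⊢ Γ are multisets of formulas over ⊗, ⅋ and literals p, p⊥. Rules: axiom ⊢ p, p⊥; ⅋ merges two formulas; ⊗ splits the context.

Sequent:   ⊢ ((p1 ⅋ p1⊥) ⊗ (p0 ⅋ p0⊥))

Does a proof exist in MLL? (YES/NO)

Derivation trace:
[⊗]  ⊢ ((p1 ⅋ p1⊥) ⊗ (p0 ⅋ p0⊥))
  [⅋]  ⊢ (p1 ⅋ p1⊥)
    [Ax]  ⊢ p1, p1⊥
  [⅋]  ⊢ (p0 ⅋ p0⊥)
    [Ax]  ⊢ p0, p0⊥

Result: YES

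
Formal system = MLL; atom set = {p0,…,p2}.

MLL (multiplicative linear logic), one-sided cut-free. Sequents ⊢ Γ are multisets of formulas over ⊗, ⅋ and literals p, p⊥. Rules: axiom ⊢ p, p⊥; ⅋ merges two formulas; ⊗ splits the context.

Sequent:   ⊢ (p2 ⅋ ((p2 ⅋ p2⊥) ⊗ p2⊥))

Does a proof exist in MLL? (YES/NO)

Derivation (root first):
[⅋]  ⊢ (p2 ⅋ ((p2 ⅋ p2⊥) ⊗ p2⊥))
  [⊗]  ⊢ p2, ((p2 ⅋ p2⊥) ⊗ p2⊥)
    [⅋]  ⊢ (p2 ⅋ p2⊥)
      [Ax]  ⊢ p2, p2⊥
    [Ax]  ⊢ p2, p2⊥

Result: YES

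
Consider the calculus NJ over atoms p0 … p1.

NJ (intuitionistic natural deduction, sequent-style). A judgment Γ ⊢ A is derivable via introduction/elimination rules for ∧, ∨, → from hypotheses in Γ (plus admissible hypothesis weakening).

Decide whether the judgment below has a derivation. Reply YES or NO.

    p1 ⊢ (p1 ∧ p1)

Derivation (root first):
[∧I] p1 ⊢ (p1 ∧ p1)
  [Ax] p1 ⊢ p1
  [Wk] p1, p1 ⊢ p1
    [Ax] p1 ⊢ p1

Result: YES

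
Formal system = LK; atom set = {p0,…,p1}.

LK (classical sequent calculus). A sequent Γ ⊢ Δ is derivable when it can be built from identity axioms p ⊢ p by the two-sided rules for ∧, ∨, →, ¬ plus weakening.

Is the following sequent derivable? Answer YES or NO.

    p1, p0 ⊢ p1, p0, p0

Derivation (root first):
[WR] p1, p0 ⊢ p1, p0, p0
  [WL] p1, p0 ⊢ p1, p0
    [WR] p1 ⊢ p1, p0
      [Ax] p1 ⊢ p1

Result: YES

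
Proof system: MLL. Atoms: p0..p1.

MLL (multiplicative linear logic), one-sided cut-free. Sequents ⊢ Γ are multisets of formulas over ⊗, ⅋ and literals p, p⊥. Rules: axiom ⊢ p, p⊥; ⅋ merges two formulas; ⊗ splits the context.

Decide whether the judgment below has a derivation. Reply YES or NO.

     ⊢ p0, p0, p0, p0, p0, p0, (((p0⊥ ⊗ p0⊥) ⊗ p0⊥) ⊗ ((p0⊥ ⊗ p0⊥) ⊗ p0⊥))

Derivation (root first):
[⊗]  ⊢ p0, p0, p0, p0, p0, p0, (((p0⊥ ⊗ p0⊥) ⊗ p0⊥) ⊗ ((p0⊥ ⊗ p0⊥) ⊗ p0⊥))
  [⊗]  ⊢ p0, p0, p0, ((p0⊥ ⊗ p0⊥) ⊗ p0⊥)
    [⊗]  ⊢ p0, p0, (p0⊥ ⊗ p0⊥)
      [Ax]  ⊢ p0, p0⊥
      [Ax]  ⊢ p0, p0⊥
    [Ax]  ⊢ p0, p0⊥
  [⊗]  ⊢ p0, p0, p0, ((p0⊥ ⊗ p0⊥) ⊗ p0⊥)
    [⊗]  ⊢ p0, p0, (p0⊥ ⊗ p0⊥)
      [Ax]  ⊢ p0, p0⊥
      [Ax]  ⊢ p0, p0⊥
    [Ax]  ⊢ p0, p0⊥

Result: YES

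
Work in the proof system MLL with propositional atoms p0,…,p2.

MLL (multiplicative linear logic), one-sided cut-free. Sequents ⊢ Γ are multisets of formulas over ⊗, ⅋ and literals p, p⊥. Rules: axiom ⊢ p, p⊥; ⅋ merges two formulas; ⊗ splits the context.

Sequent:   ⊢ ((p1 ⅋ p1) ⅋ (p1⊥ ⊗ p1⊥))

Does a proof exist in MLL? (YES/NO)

Derivation (root first):
[⅋]  ⊢ ((p1 ⅋ p1) ⅋ (p1⊥ ⊗ p1⊥))
  [⅋]  ⊢ (p1⊥ ⊗ p1⊥), (p1 ⅋ p1)
    [⊗]  ⊢ p1, p1, (p1⊥ ⊗ p1⊥)
      [Ax]  ⊢ p1, p1⊥
      [Ax]  ⊢ p1, p1⊥

Result: YES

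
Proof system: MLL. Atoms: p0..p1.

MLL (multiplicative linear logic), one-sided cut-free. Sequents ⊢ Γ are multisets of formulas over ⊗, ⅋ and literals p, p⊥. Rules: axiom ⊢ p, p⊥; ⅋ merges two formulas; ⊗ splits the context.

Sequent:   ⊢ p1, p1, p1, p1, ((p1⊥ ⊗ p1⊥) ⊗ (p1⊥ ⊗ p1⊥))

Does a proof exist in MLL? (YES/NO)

Derivation (root first):
[⊗]  ⊢ p1, p1, p1, p1, ((p1⊥ ⊗ p1⊥) ⊗ (p1⊥ ⊗ p1⊥))
  [⊗]  ⊢ p1, p1, (p1⊥ ⊗ p1⊥)
    [Ax]  ⊢ p1, p1⊥
    [Ax]  ⊢ p1, p1⊥
  [⊗]  ⊢ p1, p1, (p1⊥ ⊗ p1⊥)
    [Ax]  ⊢ p1, p1⊥
    [Ax]  ⊢ p1, p1⊥

Result: YES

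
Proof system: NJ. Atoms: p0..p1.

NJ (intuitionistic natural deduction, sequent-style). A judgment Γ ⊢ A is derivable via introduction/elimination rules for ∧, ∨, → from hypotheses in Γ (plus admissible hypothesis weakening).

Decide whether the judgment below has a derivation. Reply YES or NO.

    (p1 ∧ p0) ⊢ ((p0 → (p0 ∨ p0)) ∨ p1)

Derivation (root first):
[∨I₁] (p1 ∧ p0) ⊢ ((p0 → (p0 ∨ p0)) ∨ p1)
  [Wk] (p1 ∧ p0) ⊢ (p0 → (p0 ∨ p0))
    [→I]  ⊢ (p0 → (p0 ∨ p0))
      [∨I₁] p0 ⊢ (p0 ∨ p0)
        [Ax] p0 ⊢ p0

Result: YES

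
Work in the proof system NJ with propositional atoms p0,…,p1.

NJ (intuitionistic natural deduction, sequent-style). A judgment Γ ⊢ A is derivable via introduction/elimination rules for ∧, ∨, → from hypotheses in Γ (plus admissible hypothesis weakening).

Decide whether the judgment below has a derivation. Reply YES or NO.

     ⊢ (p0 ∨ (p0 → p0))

Derivation (root first):
[∨I₂]  ⊢ (p0 ∨ (p0 → p0))
  [→I]  ⊢ (p0 → p0)
    [Ax] p0 ⊢ p0

Result: YES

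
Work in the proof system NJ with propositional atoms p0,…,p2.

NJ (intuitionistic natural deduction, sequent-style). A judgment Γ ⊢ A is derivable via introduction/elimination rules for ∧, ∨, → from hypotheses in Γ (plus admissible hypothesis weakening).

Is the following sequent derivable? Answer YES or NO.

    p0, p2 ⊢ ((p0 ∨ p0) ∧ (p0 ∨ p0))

Derivation trace:
[Wk] p0, p2 ⊢ ((p0 ∨ p0) ∧ (p0 ∨ p0))
  [∧I] p0 ⊢ ((p0 ∨ p0) ∧ (p0 ∨ p0))
    [∨I₂] p0 ⊢ (p0 ∨ p0)
      [Ax] p0 ⊢ p0
    [∨I₂] p0 ⊢ (p0 ∨ p0)
      [Ax] p0 ⊢ p0

Result: YES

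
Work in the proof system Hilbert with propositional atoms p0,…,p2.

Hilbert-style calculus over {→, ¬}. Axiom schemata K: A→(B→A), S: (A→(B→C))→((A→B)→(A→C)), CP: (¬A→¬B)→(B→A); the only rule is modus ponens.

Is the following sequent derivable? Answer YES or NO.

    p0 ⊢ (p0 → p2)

Truth-table refutation:
  v=000: Γ:[p0=F] Δ:[(p0 → p2)=T] refutes=False
  v=001: Γ:[p0=F] Δ:[(p0 → p2)=T] refutes=False
  v=010: Γ:[p0=F] Δ:[(p0 → p2)=T] refutes=False
  v=011: Γ:[p0=F] Δ:[(p0 → p2)=T] refutes=False
  v=100: Γ:[p0=T] Δ:[(p0 → p2)=F] refutes=True  ← countermodel

Result: NO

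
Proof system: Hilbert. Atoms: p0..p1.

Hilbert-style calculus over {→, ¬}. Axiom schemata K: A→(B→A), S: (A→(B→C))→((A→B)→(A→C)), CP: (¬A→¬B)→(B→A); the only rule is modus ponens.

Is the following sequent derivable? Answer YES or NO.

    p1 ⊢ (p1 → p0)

Search for a countermodel by truth-table:
  v=00: Γ:[p1=F] Δ:[(p1 → p0)=T] refutes=False
  v=01: Γ:[p1=T] Δ:[(p1 → p0)=F] refutes=True  ← countermodel

Result: NO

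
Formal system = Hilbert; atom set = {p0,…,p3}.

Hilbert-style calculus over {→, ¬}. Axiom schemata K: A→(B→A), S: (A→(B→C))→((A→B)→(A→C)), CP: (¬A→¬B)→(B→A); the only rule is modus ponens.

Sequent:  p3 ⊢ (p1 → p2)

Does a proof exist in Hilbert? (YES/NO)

Search for a countermodel by truth-table:
  v=0000: Γ:[p3=F] Δ:[(p1 → p2)=T] refutes=False
  v=0001: Γ:[p3=T] Δ:[(p1 → p2)=T] refutes=False
  v=0010: Γ:[p3=F] Δ:[(p1 → p2)=T] refutes=False
  v=0011: Γ:[p3=T] Δ:[(p1 → p2)=T] refutes=False
  v=0100: Γ:[p3=F] Δ:[(p1 → p2)=F] refutes=False
  v=0101: Γ:[p3=T] Δ:[(p1 → p2)=F] refutes=True  ← countermodel

Result: NO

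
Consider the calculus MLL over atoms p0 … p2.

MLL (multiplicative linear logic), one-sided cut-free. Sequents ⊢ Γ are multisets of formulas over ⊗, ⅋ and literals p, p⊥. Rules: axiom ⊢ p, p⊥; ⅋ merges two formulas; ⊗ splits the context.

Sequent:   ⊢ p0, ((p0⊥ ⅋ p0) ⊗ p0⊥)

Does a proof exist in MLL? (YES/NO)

Derivation (root first):
[⊗]  ⊢ p0, ((p0⊥ ⅋ p0) ⊗ p0⊥)
  [⅋]  ⊢ (p0⊥ ⅋ p0)
    [Ax]  ⊢ p0, p0⊥
  [Ax]  ⊢ p0, p0⊥

Result: YES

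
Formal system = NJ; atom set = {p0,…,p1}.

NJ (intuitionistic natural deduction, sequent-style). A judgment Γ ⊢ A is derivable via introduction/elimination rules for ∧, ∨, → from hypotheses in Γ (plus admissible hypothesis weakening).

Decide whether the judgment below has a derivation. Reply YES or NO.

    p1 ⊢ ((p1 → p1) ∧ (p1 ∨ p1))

Derivation (root first):
[∧I] p1 ⊢ ((p1 → p1) ∧ (p1 ∨ p1))
  [→I]  ⊢ (p1 → p1)
    [Ax] p1 ⊢ p1
  [∨I₂] p1 ⊢ (p1 ∨ p1)
    [Ax] p1 ⊢ p1

Result: YES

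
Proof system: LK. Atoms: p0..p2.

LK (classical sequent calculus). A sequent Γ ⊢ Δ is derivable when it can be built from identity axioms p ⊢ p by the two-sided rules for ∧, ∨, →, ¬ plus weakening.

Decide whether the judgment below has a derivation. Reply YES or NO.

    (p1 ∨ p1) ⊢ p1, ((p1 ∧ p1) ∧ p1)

Proof tree:
[∨L] (p1 ∨ p1) ⊢ p1, ((p1 ∧ p1) ∧ p1)
  [∧R] p1 ⊢ p1, ((p1 ∧ p1) ∧ p1)
    [∧R] p1 ⊢ p1, (p1 ∧ p1)
      [WR] p1 ⊢ p1, p1
        [Ax] p1 ⊢ p1
      [WR] p1 ⊢ p1, p1
        [Ax] p1 ⊢ p1
    [Ax] p1 ⊢ p1
  [∧R] p1 ⊢ p1, ((p1 ∧ p1) ∧ p1)
    [∧R] p1 ⊢ p1, (p1 ∧ p1)
      [WR] p1 ⊢ p1, p1
        [Ax] p1 ⊢ p1
      [WR] p1 ⊢ p1, p1
        [Ax] p1 ⊢ p1
    [Ax] p1 ⊢ p1

Result: YES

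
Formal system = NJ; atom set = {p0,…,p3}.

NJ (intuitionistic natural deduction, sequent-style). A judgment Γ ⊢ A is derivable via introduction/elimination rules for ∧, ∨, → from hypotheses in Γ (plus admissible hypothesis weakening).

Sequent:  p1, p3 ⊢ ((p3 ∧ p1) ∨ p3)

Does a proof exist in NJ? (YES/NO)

Derivation trace:
[∨I₁] p1, p3 ⊢ ((p3 ∧ p1) ∨ p3)
  [∧I] p1, p3 ⊢ (p3 ∧ p1)
    [Ax] p3 ⊢ p3
    [Ax] p1 ⊢ p1

Result: YES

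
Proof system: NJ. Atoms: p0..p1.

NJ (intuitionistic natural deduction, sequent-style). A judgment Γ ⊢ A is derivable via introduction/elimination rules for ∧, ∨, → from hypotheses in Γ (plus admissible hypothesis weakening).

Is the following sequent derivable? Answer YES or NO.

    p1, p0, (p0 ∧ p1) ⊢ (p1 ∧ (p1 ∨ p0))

Proof tree:
[Wk] p1, p0, (p0 ∧ p1) ⊢ (p1 ∧ (p1 ∨ p0))
  [∧I] p1, p0 ⊢ (p1 ∧ (p1 ∨ p0))
    [Ax] p1 ⊢ p1
    [∨I₂] p0 ⊢ (p1 ∨ p0)
      [Ax] p0 ⊢ p0

Result: YES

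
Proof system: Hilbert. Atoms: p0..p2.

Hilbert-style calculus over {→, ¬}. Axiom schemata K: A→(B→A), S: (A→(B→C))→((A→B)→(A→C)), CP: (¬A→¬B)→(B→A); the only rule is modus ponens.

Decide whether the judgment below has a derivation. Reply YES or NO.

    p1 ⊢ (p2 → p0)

Truth-table refutation:
  v=000: Γ:[p1=F] Δ:[(p2 → p0)=T] refutes=False
  v=001: Γ:[p1=F] Δ:[(p2 → p0)=F] refutes=False
  v=010: Γ:[p1=T] Δ:[(p2 → p0)=T] refutes=False
  v=011: Γ:[p1=T] Δ:[(p2 → p0)=F] refutes=True  ← countermodel

Result: NO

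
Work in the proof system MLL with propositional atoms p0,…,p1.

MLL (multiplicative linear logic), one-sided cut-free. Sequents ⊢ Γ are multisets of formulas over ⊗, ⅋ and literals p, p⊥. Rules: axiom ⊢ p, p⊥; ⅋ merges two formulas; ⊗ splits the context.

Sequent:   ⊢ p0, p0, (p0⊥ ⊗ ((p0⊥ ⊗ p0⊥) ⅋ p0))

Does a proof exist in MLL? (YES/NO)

Derivation (root first):
[⊗]  ⊢ p0, p0, (p0⊥ ⊗ ((p0⊥ ⊗ p0⊥) ⅋ p0))
  [Ax]  ⊢ p0, p0⊥
  [⅋]  ⊢ p0, ((p0⊥ ⊗ p0⊥) ⅋ p0)
    [⊗]  ⊢ p0, p0, (p0⊥ ⊗ p0⊥)
      [Ax]  ⊢ p0, p0⊥
      [Ax]  ⊢ p0, p0⊥

Result: YES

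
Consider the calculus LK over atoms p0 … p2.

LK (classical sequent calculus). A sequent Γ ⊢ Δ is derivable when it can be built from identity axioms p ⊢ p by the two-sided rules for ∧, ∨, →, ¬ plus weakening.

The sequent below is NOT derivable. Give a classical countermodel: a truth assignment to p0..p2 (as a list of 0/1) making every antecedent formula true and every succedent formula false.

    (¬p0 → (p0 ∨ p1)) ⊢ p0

Enumerate valuations to refute Γ ⊢ Δ:
  v=000: Γ:[(¬p0 → (p0 ∨ p1))=F] Δ:[p0=F] refutes=False
  v=001: Γ:[(¬p0 → (p0 ∨ p1))=F] Δ:[p0=F] refutes=False
  v=010: Γ:[(¬p0 → (p0 ∨ p1))=T] Δ:[p0=F] refutes=True  ← countermodel

Result: [0, 1, 0]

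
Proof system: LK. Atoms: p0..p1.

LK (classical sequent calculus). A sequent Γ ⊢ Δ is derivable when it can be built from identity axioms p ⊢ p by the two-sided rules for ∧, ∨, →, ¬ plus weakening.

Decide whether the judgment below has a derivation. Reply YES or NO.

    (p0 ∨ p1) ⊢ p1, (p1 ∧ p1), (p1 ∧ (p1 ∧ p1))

Truth-table refutation:
  v=00: Γ:[(p0 ∨ p1)=F] Δ:[p1=F, (p1 ∧ p1)=F, (p1 ∧ (p1 ∧ p1))=F] refutes=False
  v=01: Γ:[(p0 ∨ p1)=T] Δ:[p1=T, (p1 ∧ p1)=T, (p1 ∧ (p1 ∧ p1))=T] refutes=False
  v=10: Γ:[(p0 ∨ p1)=T] Δ:[p1=F, (p1 ∧ p1)=F, (p1 ∧ (p1 ∧ p1))=F] refutes=True  ← countermodel

Result: NO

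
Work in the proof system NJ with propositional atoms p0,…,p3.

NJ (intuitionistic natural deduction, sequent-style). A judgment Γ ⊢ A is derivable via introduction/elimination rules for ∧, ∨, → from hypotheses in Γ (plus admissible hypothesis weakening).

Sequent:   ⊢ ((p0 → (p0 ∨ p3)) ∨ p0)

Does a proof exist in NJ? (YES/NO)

Proof tree:
[∨I₁]  ⊢ ((p0 → (p0 ∨ p3)) ∨ p0)
  [→I]  ⊢ (p0 → (p0 ∨ p3))
    [∨I₁] p0 ⊢ (p0 ∨ p3)
      [Ax] p0 ⊢ p0

Result: YES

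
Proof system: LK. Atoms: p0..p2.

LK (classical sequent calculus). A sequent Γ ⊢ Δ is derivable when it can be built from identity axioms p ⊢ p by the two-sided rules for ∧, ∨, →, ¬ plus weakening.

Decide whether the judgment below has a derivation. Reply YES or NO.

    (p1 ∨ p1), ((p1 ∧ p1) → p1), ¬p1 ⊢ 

Proof tree:
[¬L] (p1 ∨ p1), ((p1 ∧ p1) → p1), ¬p1 ⊢ 
  [→L] (p1 ∨ p1), ((p1 ∧ p1) → p1) ⊢ p1
    [∨L] (p1 ∨ p1) ⊢ p1, (p1 ∧ p1)
      [Ax] p1 ⊢ p1
      [∧R] p1 ⊢ (p1 ∧ p1)
        [Ax] p1 ⊢ p1
        [Ax] p1 ⊢ p1
    [Ax] p1 ⊢ p1

Result: YES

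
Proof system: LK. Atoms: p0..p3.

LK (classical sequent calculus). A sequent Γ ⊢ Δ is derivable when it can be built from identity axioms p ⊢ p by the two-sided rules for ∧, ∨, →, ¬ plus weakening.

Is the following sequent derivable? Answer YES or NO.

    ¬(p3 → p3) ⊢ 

Derivation trace:
[¬L] ¬(p3 → p3) ⊢ 
  [→R]  ⊢ (p3 → p3)
    [Ax] p3 ⊢ p3

Result: YES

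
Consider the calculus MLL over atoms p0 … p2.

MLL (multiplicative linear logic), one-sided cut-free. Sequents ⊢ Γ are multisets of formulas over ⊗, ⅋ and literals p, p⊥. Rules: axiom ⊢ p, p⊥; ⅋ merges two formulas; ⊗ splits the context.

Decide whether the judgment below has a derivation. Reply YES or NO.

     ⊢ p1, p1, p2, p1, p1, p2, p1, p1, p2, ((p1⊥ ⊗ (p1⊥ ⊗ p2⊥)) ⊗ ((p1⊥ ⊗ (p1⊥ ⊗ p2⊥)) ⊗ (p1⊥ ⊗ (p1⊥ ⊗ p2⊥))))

Derivation trace:
[⊗]  ⊢ p1, p1, p2, p1, p1, p2, p1, p1, p2, ((p1⊥ ⊗ (p1⊥ ⊗ p2⊥)) ⊗ ((p1⊥ ⊗ (p1⊥ ⊗ p2⊥)) ⊗ (p1⊥ ⊗ (p1⊥ ⊗ p2⊥))))
  [⊗]  ⊢ p1, p1, p2, (p1⊥ ⊗ (p1⊥ ⊗ p2⊥))
    [Ax]  ⊢ p1, p1⊥
    [⊗]  ⊢ p1, p2, (p1⊥ ⊗ p2⊥)
      [Ax]  ⊢ p1, p1⊥
      [Ax]  ⊢ p2, p2⊥
  [⊗]  ⊢ p1, p1, p2, p1, p1, p2, ((p1⊥ ⊗ (p1⊥ ⊗ p2⊥)) ⊗ (p1⊥ ⊗ (p1⊥ ⊗ p2⊥)))
    [⊗]  ⊢ p1, p1, p2, (p1⊥ ⊗ (p1⊥ ⊗ p2⊥))
      [Ax]  ⊢ p1, p1⊥
      [⊗]  ⊢ p1, p2, (p1⊥ ⊗ p2⊥)
        [Ax]  ⊢ p1, p1⊥
        [Ax]  ⊢ p2, p2⊥
    [⊗]  ⊢ p1, p1, p2, (p1⊥ ⊗ (p1⊥ ⊗ p2⊥))
      [Ax]  ⊢ p1, p1⊥
      [⊗]  ⊢ p1, p2, (p1⊥ ⊗ p2⊥)
        [Ax]  ⊢ p1, p1⊥
        [Ax]  ⊢ p2, p2⊥

Result: YES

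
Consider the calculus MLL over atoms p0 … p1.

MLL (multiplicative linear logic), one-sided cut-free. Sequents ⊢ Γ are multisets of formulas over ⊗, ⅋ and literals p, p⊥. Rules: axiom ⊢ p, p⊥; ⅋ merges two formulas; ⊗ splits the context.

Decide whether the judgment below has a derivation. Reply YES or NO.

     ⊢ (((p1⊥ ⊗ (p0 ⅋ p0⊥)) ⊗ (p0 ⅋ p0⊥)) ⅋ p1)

Derivation (root first):
[⅋]  ⊢ (((p1⊥ ⊗ (p0 ⅋ p0⊥)) ⊗ (p0 ⅋ p0⊥)) ⅋ p1)
  [⊗]  ⊢ p1, ((p1⊥ ⊗ (p0 ⅋ p0⊥)) ⊗ (p0 ⅋ p0⊥))
    [⊗]  ⊢ p1, (p1⊥ ⊗ (p0 ⅋ p0⊥))
      [Ax]  ⊢ p1, p1⊥
      [⅋]  ⊢ (p0 ⅋ p0⊥)
        [Ax]  ⊢ p0, p0⊥
    [⅋]  ⊢ (p0 ⅋ p0⊥)
      [Ax]  ⊢ p0, p0⊥

Result: YES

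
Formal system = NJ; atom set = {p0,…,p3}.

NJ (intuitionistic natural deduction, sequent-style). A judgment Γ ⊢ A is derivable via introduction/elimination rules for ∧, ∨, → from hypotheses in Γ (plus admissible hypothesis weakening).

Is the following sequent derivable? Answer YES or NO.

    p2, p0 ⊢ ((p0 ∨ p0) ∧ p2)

Derivation trace:
[∧I] p2, p0 ⊢ ((p0 ∨ p0) ∧ p2)
  [∨I₂] p0 ⊢ (p0 ∨ p0)
    [Ax] p0 ⊢ p0
  [Ax] p2 ⊢ p2

Result: YES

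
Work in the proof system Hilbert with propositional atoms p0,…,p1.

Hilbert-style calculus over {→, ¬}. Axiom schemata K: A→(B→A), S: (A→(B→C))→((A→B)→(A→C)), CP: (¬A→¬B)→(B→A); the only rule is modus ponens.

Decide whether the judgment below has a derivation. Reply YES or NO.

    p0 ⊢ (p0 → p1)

Truth-table refutation:
  v=00: Γ:[p0=F] Δ:[(p0 → p1)=T] refutes=False
  v=01: Γ:[p0=F] Δ:[(p0 → p1)=T] refutes=False
  v=10: Γ:[p0=T] Δ:[(p0 → p1)=F] refutes=True  ← countermodel

Result: NO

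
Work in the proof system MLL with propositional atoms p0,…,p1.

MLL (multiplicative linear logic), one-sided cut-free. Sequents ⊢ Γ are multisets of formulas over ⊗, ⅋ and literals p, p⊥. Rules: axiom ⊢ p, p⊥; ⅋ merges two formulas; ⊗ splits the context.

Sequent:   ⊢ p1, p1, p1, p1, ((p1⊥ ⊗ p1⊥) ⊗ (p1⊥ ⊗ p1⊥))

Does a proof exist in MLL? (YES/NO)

Derivation trace:
[⊗]  ⊢ p1, p1, p1, p1, ((p1⊥ ⊗ p1⊥) ⊗ (p1⊥ ⊗ p1⊥))
  [⊗]  ⊢ p1, p1, (p1⊥ ⊗ p1⊥)
    [Ax]  ⊢ p1, p1⊥
    [Ax]  ⊢ p1, p1⊥
  [⊗]  ⊢ p1, p1, (p1⊥ ⊗ p1⊥)
    [Ax]  ⊢ p1, p1⊥
    [Ax]  ⊢ p1, p1⊥

Result: YES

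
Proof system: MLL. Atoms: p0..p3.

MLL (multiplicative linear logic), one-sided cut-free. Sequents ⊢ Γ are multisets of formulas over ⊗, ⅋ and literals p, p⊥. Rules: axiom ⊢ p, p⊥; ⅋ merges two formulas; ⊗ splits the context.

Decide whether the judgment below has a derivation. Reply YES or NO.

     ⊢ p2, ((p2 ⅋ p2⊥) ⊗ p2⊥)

Derivation trace:
[⊗]  ⊢ p2, ((p2 ⅋ p2⊥) ⊗ p2⊥)
  [⅋]  ⊢ (p2 ⅋ p2⊥)
    [Ax]  ⊢ p2, p2⊥
  [Ax]  ⊢ p2, p2⊥

Result: YES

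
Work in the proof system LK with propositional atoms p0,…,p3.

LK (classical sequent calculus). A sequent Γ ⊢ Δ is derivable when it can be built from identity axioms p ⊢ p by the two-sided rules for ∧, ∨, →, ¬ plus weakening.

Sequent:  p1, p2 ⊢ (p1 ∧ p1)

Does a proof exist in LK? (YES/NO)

Proof tree:
[∧R] p1, p2 ⊢ (p1 ∧ p1)
  [WL] p1, p2 ⊢ p1
    [Ax] p1 ⊢ p1
  [WL] p1, p2 ⊢ p1
    [Ax] p1 ⊢ p1

Result: YES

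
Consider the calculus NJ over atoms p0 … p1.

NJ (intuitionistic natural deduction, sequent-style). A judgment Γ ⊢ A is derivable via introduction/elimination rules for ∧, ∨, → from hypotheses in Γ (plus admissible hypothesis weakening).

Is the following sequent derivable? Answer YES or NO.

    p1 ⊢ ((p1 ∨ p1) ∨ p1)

Derivation trace:
[∨I₁] p1 ⊢ ((p1 ∨ p1) ∨ p1)
  [∨I₁] p1 ⊢ (p1 ∨ p1)
    [Ax] p1 ⊢ p1

Result: YES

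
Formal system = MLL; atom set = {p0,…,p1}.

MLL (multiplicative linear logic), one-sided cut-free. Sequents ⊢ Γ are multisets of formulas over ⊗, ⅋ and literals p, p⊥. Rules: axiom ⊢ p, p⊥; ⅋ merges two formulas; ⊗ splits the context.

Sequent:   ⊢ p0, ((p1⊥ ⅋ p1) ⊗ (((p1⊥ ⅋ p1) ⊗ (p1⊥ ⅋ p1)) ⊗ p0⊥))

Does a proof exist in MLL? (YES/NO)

Derivation trace:
[⊗]  ⊢ p0, ((p1⊥ ⅋ p1) ⊗ (((p1⊥ ⅋ p1) ⊗ (p1⊥ ⅋ p1)) ⊗ p0⊥))
  [⅋]  ⊢ (p1⊥ ⅋ p1)
    [Ax]  ⊢ p1, p1⊥
  [⊗]  ⊢ p0, (((p1⊥ ⅋ p1) ⊗ (p1⊥ ⅋ p1)) ⊗ p0⊥)
    [⊗]  ⊢ ((p1⊥ ⅋ p1) ⊗ (p1⊥ ⅋ p1))
      [⅋]  ⊢ (p1⊥ ⅋ p1)
        [Ax]  ⊢ p1, p1⊥
      [⅋]  ⊢ (p1⊥ ⅋ p1)
        [Ax]  ⊢ p1, p1⊥
    [Ax]  ⊢ p0, p0⊥

Result: YES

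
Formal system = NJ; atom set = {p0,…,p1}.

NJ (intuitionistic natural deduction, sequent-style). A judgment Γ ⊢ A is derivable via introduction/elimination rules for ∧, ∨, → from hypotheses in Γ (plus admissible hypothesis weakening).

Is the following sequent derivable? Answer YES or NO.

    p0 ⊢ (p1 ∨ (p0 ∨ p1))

Proof tree:
[∨I₂] p0 ⊢ (p1 ∨ (p0 ∨ p1))
  [∨I₁] p0 ⊢ (p0 ∨ p1)
    [Ax] p0 ⊢ p0

Result: YES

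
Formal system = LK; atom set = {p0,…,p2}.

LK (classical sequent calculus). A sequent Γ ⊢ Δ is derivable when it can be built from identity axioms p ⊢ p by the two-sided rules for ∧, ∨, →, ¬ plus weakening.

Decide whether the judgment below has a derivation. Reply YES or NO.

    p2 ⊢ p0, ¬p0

Derivation (root first):
[WL] p2 ⊢ p0, ¬p0
  [¬R]  ⊢ p0, ¬p0
    [Ax] p0 ⊢ p0

Result: YES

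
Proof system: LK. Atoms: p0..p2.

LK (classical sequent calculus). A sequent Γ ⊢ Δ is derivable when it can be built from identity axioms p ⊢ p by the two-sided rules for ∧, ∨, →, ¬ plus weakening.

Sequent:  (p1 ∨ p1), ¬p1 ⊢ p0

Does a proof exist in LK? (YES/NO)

Derivation trace:
[WR] (p1 ∨ p1), ¬p1 ⊢ p0
  [¬L] (p1 ∨ p1), ¬p1 ⊢ 
    [∨L] (p1 ∨ p1) ⊢ p1
      [Ax] p1 ⊢ p1
      [Ax] p1 ⊢ p1

Result: YES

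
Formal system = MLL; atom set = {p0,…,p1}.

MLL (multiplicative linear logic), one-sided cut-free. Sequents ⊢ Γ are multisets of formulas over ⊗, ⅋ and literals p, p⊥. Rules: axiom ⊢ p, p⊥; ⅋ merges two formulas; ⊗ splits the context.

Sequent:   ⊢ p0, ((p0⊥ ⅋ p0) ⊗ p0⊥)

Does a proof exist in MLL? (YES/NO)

Proof tree:
[⊗]  ⊢ p0, ((p0⊥ ⅋ p0) ⊗ p0⊥)
  [⅋]  ⊢ (p0⊥ ⅋ p0)
    [Ax]  ⊢ p0, p0⊥
  [Ax]  ⊢ p0, p0⊥

Result: YES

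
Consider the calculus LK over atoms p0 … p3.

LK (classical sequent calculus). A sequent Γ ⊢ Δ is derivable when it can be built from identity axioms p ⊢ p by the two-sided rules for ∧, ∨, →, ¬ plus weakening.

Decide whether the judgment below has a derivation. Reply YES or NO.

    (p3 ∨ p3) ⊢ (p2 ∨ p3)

Derivation (root first):
[∨R] (p3 ∨ p3) ⊢ (p2 ∨ p3)
  [WR] (p3 ∨ p3) ⊢ p3, p2
    [∨L] (p3 ∨ p3) ⊢ p3
      [Ax] p3 ⊢ p3
      [Ax] p3 ⊢ p3

Result: YES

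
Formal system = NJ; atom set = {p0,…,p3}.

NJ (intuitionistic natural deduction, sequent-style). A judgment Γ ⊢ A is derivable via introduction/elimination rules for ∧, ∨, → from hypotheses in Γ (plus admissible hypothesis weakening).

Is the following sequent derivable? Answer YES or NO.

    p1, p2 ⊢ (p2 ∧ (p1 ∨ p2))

Derivation (root first):
[∧I] p1, p2 ⊢ (p2 ∧ (p1 ∨ p2))
  [Ax] p2 ⊢ p2
  [Wk] p2, p1 ⊢ (p1 ∨ p2)
    [∨I₂] p2 ⊢ (p1 ∨ p2)
      [Ax] p2 ⊢ p2

Result: YES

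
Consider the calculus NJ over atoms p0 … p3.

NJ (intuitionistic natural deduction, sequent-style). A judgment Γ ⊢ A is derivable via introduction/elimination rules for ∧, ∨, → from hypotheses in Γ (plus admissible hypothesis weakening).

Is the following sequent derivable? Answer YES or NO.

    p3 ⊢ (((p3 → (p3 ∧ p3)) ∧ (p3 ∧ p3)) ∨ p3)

Derivation (root first):
[∨I₁] p3 ⊢ (((p3 → (p3 ∧ p3)) ∧ (p3 ∧ p3)) ∨ p3)
  [∧I] p3 ⊢ ((p3 → (p3 ∧ p3)) ∧ (p3 ∧ p3))
    [→I]  ⊢ (p3 → (p3 ∧ p3))
      [∧I] p3 ⊢ (p3 ∧ p3)
        [Ax] p3 ⊢ p3
        [Ax] p3 ⊢ p3
    [∧I] p3 ⊢ (p3 ∧ p3)
      [Ax] p3 ⊢ p3
      [Ax] p3 ⊢ p3

Result: YES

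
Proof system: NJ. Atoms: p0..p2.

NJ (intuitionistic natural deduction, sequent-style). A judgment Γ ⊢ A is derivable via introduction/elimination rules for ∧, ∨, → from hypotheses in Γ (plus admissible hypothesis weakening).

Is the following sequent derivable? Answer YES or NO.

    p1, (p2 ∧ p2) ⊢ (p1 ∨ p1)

Proof tree:
[Wk] p1, (p2 ∧ p2) ⊢ (p1 ∨ p1)
  [∨I₁] p1 ⊢ (p1 ∨ p1)
    [Ax] p1 ⊢ p1

Result: YES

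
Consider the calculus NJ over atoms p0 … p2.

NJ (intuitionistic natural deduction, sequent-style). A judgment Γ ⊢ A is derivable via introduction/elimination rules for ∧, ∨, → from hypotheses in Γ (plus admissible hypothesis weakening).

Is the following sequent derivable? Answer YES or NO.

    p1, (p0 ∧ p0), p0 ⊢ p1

Proof tree:
[Wk] p1, (p0 ∧ p0), p0 ⊢ p1
  [Wk] p1, (p0 ∧ p0) ⊢ p1
    [Ax] p1 ⊢ p1

Result: YES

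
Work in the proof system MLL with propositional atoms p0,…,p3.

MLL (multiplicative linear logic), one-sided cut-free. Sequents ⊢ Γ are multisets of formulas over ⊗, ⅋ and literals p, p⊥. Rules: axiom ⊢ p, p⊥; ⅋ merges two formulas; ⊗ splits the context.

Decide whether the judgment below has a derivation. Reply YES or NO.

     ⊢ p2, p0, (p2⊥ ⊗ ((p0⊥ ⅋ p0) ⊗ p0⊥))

Derivation trace:
[⊗]  ⊢ p2, p0, (p2⊥ ⊗ ((p0⊥ ⅋ p0) ⊗ p0⊥))
  [Ax]  ⊢ p2, p2⊥
  [⊗]  ⊢ p0, ((p0⊥ ⅋ p0) ⊗ p0⊥)
    [⅋]  ⊢ (p0⊥ ⅋ p0)
      [Ax]  ⊢ p0, p0⊥
    [Ax]  ⊢ p0, p0⊥

Result: YES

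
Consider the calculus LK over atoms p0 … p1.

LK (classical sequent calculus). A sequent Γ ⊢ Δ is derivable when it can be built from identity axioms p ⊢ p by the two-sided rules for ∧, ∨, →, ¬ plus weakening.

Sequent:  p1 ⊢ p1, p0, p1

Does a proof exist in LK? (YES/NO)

Derivation (root first):
[WR] p1 ⊢ p1, p0, p1
  [WR] p1 ⊢ p1, p0
    [Ax] p1 ⊢ p1

Result: YES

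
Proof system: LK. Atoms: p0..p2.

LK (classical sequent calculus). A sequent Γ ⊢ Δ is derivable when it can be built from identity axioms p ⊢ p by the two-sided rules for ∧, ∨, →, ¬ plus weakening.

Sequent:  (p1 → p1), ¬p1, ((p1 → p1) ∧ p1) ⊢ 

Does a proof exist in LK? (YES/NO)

Derivation trace:
[∧L] (p1 → p1), ¬p1, ((p1 → p1) ∧ p1) ⊢ 
  [¬L] p1, (p1 → p1), (p1 → p1), ¬p1 ⊢ 
    [→L] p1, (p1 → p1), (p1 → p1) ⊢ p1
      [→L] p1, (p1 → p1) ⊢ p1
        [Ax] p1 ⊢ p1
        [Ax] p1 ⊢ p1
      [WL] p1, p1 ⊢ p1
        [Ax] p1 ⊢ p1

Result: YES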